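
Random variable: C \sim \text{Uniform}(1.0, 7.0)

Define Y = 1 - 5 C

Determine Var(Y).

For Y = aC + b: Var(Y) = a² * Var(C)
Var(C) = (7 - 1)^2/12 = 3
Var(Y) = (-5)² * 3 = 25 * 3 = 75

75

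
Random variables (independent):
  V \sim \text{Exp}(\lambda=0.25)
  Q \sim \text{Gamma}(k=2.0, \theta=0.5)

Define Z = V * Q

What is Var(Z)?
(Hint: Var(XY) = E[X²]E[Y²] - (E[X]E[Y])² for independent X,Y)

Var(XY) = E[X²]E[Y²] - (E[X]E[Y])²
E[V] = 4, Var(V) = 16
E[Q] = 1, Var(Q) = 0.5
E[V²] = 16 + 4² = 32
E[Q²] = 0.5 + 1² = 1.5
Var(Z) = 32*1.5 - (4*1)²
= 48 - 16 = 32

32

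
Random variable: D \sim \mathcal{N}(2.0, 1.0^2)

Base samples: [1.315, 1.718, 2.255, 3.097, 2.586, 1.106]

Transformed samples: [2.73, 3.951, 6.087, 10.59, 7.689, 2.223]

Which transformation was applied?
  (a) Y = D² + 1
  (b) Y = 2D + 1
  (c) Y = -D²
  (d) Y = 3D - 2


Checking option (a) Y = D² + 1:
  D = 1.315 -> Y = 2.73 ✓
  D = 1.718 -> Y = 3.951 ✓
  D = 2.255 -> Y = 6.087 ✓
All samples match this transformation.

(a) D² + 1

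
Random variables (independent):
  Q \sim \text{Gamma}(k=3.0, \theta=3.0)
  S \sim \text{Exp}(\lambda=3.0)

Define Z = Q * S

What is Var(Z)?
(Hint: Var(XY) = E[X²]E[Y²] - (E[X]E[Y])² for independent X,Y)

Var(XY) = E[X²]E[Y²] - (E[X]E[Y])²
E[Q] = 9, Var(Q) = 27
E[S] = 0.33333333, Var(S) = 0.11111111
E[Q²] = 27 + 9² = 108
E[S²] = 0.11111111 + 0.33333333² = 0.22222222
Var(Z) = 108*0.22222222 - (9*0.33333333)²
= 24 - 9 = 15

15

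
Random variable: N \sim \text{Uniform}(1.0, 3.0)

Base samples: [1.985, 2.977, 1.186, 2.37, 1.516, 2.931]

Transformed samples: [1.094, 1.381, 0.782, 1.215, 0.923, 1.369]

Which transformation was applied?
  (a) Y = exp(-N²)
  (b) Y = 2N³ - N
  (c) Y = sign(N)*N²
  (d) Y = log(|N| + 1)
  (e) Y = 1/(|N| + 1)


Checking option (d) Y = log(|N| + 1):
  N = 1.985 -> Y = 1.094 ✓
  N = 2.977 -> Y = 1.381 ✓
  N = 1.186 -> Y = 0.782 ✓
All samples match this transformation.

(d) log(|N| + 1)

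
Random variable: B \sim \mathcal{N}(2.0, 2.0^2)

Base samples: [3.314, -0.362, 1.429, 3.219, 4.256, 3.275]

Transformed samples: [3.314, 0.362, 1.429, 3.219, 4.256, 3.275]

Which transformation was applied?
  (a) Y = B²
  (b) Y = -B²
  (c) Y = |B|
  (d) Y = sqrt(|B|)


Checking option (c) Y = |B|:
  B = 3.314 -> Y = 3.314 ✓
  B = -0.362 -> Y = 0.362 ✓
  B = 1.429 -> Y = 1.429 ✓
All samples match this transformation.

(c) |B|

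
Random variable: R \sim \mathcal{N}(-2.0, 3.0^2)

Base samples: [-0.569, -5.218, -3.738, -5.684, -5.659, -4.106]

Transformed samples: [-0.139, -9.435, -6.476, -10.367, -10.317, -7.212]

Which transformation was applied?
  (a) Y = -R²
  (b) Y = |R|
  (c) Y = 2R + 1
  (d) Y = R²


Checking option (c) Y = 2R + 1:
  R = -0.569 -> Y = -0.139 ✓
  R = -5.218 -> Y = -9.435 ✓
  R = -3.738 -> Y = -6.476 ✓
All samples match this transformation.

(c) 2R + 1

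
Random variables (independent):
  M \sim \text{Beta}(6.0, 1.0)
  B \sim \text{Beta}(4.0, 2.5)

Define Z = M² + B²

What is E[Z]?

E[Z] = E[M²] + E[B²]
E[M²] = Var(M) + E[M]² = 0.015306122 + 0.73469388 = 0.75
E[B²] = Var(B) + E[B]² = 0.031558185 + 0.37869822 = 0.41025641
E[Z] = 0.75 + 0.41025641 = 1.1602564

1.1602564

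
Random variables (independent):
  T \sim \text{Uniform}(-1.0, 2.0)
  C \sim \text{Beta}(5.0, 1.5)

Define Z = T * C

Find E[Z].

For independent RVs: E[XY] = E[X]*E[Y]
E[T] = 0.5
E[C] = 0.76923077
E[Z] = 0.5 * 0.76923077 = 0.38461538

0.38461538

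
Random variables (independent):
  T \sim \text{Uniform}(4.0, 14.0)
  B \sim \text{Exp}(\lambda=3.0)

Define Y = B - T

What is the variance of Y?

For independent RVs: Var(aX + bY) = a²Var(X) + b²Var(Y)
Var(T) = 8.3333333
Var(B) = 0.11111111
Var(Y) = (-1)²*8.3333333 + 1²*0.11111111
= 1*8.3333333 + 1*0.11111111 = 8.4444444

8.4444444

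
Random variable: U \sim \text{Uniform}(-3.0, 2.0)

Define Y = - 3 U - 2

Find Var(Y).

For Y = aU + b: Var(Y) = a² * Var(U)
Var(U) = (2 + 3)^2/12 = 2.0833333
Var(Y) = (-3)² * 2.0833333 = 9 * 2.0833333 = 18.75

18.75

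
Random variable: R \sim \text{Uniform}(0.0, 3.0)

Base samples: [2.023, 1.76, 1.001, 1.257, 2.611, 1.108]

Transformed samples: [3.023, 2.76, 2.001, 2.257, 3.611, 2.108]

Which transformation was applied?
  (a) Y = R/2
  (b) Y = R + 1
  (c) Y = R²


Checking option (b) Y = R + 1:
  R = 2.023 -> Y = 3.023 ✓
  R = 1.76 -> Y = 2.76 ✓
  R = 1.001 -> Y = 2.001 ✓
All samples match this transformation.

(b) R + 1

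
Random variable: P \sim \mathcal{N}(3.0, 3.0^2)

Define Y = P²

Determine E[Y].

E[P²] = Var(P) + (E[P])² = 9 + 9 = 18

18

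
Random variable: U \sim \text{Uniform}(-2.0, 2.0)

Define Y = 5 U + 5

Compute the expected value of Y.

For Y = 5U + 5:
E[Y] = 5 * E[U] + 5
E[U] = (-2 + 2)/2 = 0
E[Y] = 5 * 0 + 5 = 5

5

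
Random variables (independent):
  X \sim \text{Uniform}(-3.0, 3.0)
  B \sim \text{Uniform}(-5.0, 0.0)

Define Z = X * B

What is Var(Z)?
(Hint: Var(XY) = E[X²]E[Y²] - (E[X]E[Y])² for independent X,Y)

Var(XY) = E[X²]E[Y²] - (E[X]E[Y])²
E[X] = 0, Var(X) = 3
E[B] = -2.5, Var(B) = 2.0833333
E[X²] = 3 + 0² = 3
E[B²] = 2.0833333 + (-2.5)² = 8.3333333
Var(Z) = 3*8.3333333 - (0*(-2.5))²
= 25 - 0 = 25

25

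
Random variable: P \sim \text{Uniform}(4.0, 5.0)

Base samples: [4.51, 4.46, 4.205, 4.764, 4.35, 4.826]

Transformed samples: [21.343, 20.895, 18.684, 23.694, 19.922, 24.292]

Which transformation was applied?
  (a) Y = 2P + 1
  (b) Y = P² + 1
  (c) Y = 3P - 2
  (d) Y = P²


Checking option (b) Y = P² + 1:
  P = 4.51 -> Y = 21.343 ✓
  P = 4.46 -> Y = 20.895 ✓
  P = 4.205 -> Y = 18.684 ✓
All samples match this transformation.

(b) P² + 1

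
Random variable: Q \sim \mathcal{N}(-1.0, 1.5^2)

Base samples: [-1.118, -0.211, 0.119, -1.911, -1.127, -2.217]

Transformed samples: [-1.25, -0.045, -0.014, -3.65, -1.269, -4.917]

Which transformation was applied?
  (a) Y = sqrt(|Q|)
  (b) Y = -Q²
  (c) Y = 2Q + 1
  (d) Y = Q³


Checking option (b) Y = -Q²:
  Q = -1.118 -> Y = -1.25 ✓
  Q = -0.211 -> Y = -0.045 ✓
  Q = 0.119 -> Y = -0.014 ✓
All samples match this transformation.

(b) -Q²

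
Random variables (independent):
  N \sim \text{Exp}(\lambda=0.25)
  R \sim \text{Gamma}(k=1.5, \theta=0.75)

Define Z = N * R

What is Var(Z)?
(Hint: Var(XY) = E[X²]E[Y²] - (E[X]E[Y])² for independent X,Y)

Var(XY) = E[X²]E[Y²] - (E[X]E[Y])²
E[N] = 4, Var(N) = 16
E[R] = 1.125, Var(R) = 0.84375
E[N²] = 16 + 4² = 32
E[R²] = 0.84375 + 1.125² = 2.109375
Var(Z) = 32*2.109375 - (4*1.125)²
= 67.5 - 20.25 = 47.25

47.25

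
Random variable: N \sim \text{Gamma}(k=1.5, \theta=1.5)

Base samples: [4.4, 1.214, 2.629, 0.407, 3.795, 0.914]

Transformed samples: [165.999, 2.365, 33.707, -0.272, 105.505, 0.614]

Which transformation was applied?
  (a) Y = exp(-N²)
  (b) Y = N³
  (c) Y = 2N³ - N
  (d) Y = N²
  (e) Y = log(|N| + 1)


Checking option (c) Y = 2N³ - N:
  N = 4.4 -> Y = 165.999 ✓
  N = 1.214 -> Y = 2.365 ✓
  N = 2.629 -> Y = 33.707 ✓
All samples match this transformation.

(c) 2N³ - N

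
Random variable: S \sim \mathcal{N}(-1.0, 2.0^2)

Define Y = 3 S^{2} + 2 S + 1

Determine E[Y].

E[Y] = 3*E[S²] + 2*E[S] + 1
E[S] = -1
E[S²] = Var(S) + (E[S])² = 4 + 1 = 5
E[Y] = 3*5 + 2*(-1) + 1 = 14

14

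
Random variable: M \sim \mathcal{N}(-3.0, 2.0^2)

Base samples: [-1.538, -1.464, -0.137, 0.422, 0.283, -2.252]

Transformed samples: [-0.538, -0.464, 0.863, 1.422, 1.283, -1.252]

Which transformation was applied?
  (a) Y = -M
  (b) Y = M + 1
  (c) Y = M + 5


Checking option (b) Y = M + 1:
  M = -1.538 -> Y = -0.538 ✓
  M = -1.464 -> Y = -0.464 ✓
  M = -0.137 -> Y = 0.863 ✓
All samples match this transformation.

(b) M + 1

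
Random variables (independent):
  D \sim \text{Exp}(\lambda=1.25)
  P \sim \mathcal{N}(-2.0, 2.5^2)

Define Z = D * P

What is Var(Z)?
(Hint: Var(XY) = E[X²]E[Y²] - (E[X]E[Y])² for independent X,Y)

Var(XY) = E[X²]E[Y²] - (E[X]E[Y])²
E[D] = 0.8, Var(D) = 0.64
E[P] = -2, Var(P) = 6.25
E[D²] = 0.64 + 0.8² = 1.28
E[P²] = 6.25 + (-2)² = 10.25
Var(Z) = 1.28*10.25 - (0.8*(-2))²
= 13.12 - 2.56 = 10.56

10.56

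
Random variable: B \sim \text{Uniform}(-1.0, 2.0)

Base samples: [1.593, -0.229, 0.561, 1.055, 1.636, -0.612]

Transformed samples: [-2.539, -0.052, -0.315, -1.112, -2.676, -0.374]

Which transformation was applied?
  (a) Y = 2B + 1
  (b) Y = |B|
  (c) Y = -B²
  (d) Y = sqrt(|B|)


Checking option (c) Y = -B²:
  B = 1.593 -> Y = -2.539 ✓
  B = -0.229 -> Y = -0.052 ✓
  B = 0.561 -> Y = -0.315 ✓
All samples match this transformation.

(c) -B²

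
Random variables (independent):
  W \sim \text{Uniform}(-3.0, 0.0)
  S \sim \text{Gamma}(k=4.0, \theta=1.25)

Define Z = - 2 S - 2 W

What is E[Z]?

E[Z] = -2*E[W] - 2*E[S]
E[W] = -1.5
E[S] = 5
E[Z] = -2*(-1.5) - 2*5 = -7

-7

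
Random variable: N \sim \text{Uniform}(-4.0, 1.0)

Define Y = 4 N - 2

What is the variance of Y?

For Y = aN + b: Var(Y) = a² * Var(N)
Var(N) = (1 + 4)^2/12 = 2.0833333
Var(Y) = 4² * 2.0833333 = 16 * 2.0833333 = 33.333333

33.333333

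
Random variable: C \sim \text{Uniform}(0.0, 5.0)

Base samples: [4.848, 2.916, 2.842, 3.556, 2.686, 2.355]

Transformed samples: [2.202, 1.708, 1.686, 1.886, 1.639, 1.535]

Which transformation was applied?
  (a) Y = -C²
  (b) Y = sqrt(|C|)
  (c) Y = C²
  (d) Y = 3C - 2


Checking option (b) Y = sqrt(|C|):
  C = 4.848 -> Y = 2.202 ✓
  C = 2.916 -> Y = 1.708 ✓
  C = 2.842 -> Y = 1.686 ✓
All samples match this transformation.

(b) sqrt(|C|)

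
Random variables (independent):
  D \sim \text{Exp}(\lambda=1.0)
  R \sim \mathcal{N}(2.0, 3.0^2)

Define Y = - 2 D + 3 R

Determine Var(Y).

For independent RVs: Var(aX + bY) = a²Var(X) + b²Var(Y)
Var(D) = 1
Var(R) = 9
Var(Y) = (-2)²*1 + 3²*9
= 4*1 + 9*9 = 85

85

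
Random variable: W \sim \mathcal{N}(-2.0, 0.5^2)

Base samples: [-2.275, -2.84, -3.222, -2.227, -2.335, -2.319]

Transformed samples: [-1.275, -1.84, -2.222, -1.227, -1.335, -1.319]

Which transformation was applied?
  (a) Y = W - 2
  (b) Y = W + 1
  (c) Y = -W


Checking option (b) Y = W + 1:
  W = -2.275 -> Y = -1.275 ✓
  W = -2.84 -> Y = -1.84 ✓
  W = -3.222 -> Y = -2.222 ✓
All samples match this transformation.

(b) W + 1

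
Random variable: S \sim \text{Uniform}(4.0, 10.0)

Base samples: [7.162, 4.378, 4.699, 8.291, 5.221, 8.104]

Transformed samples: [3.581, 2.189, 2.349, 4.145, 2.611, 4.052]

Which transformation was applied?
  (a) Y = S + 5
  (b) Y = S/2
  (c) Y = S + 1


Checking option (b) Y = S/2:
  S = 7.162 -> Y = 3.581 ✓
  S = 4.378 -> Y = 2.189 ✓
  S = 4.699 -> Y = 2.349 ✓
All samples match this transformation.

(b) S/2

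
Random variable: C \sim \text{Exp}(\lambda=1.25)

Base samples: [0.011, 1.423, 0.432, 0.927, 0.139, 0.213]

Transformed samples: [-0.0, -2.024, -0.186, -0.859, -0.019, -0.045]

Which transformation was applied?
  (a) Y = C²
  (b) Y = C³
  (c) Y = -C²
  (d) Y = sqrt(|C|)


Checking option (c) Y = -C²:
  C = 0.011 -> Y = -0.0 ✓
  C = 1.423 -> Y = -2.024 ✓
  C = 0.432 -> Y = -0.186 ✓
All samples match this transformation.

(c) -C²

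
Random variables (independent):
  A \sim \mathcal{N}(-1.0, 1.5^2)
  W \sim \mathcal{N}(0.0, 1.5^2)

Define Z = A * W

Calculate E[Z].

For independent RVs: E[XY] = E[X]*E[Y]
E[A] = -1
E[W] = 0
E[Z] = -1 * 0 = 0

0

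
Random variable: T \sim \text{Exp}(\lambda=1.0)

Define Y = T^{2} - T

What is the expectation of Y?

E[Y] = 1*E[T²] - 1*E[T]
E[T] = 1
E[T²] = Var(T) + (E[T])² = 1 + 1 = 2
E[Y] = 1*2 - 1*1 = 1

1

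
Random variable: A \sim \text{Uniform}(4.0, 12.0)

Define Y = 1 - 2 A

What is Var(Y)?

For Y = aA + b: Var(Y) = a² * Var(A)
Var(A) = (12 - 4)^2/12 = 5.3333333
Var(Y) = (-2)² * 5.3333333 = 4 * 5.3333333 = 21.333333

21.333333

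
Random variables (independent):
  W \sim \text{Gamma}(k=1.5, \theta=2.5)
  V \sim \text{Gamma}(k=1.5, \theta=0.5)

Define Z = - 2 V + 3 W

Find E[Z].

E[Z] = 3*E[W] - 2*E[V]
E[W] = 3.75
E[V] = 0.75
E[Z] = 3*3.75 - 2*0.75 = 9.75

9.75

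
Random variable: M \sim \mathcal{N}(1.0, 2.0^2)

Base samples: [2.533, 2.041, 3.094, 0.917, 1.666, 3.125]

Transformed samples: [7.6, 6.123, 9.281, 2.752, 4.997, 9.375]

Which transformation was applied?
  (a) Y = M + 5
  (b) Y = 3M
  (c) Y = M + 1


Checking option (b) Y = 3M:
  M = 2.533 -> Y = 7.6 ✓
  M = 2.041 -> Y = 6.123 ✓
  M = 3.094 -> Y = 9.281 ✓
All samples match this transformation.

(b) 3M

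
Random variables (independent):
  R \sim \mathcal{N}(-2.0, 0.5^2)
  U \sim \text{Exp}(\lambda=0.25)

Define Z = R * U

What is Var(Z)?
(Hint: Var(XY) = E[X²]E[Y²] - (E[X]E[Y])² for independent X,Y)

Var(XY) = E[X²]E[Y²] - (E[X]E[Y])²
E[R] = -2, Var(R) = 0.25
E[U] = 4, Var(U) = 16
E[R²] = 0.25 + (-2)² = 4.25
E[U²] = 16 + 4² = 32
Var(Z) = 4.25*32 - (-2*4)²
= 136 - 64 = 72

72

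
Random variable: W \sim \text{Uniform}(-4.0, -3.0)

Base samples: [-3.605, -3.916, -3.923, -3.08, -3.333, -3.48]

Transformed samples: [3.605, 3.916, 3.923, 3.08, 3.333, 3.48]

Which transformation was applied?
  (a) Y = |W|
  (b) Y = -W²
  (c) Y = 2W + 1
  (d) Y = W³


Checking option (a) Y = |W|:
  W = -3.605 -> Y = 3.605 ✓
  W = -3.916 -> Y = 3.916 ✓
  W = -3.923 -> Y = 3.923 ✓
All samples match this transformation.

(a) |W|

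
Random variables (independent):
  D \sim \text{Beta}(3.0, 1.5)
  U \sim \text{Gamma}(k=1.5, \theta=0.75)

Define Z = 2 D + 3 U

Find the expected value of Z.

E[Z] = 2*E[D] + 3*E[U]
E[D] = 0.66666667
E[U] = 1.125
E[Z] = 2*0.66666667 + 3*1.125 = 4.7083333

4.7083333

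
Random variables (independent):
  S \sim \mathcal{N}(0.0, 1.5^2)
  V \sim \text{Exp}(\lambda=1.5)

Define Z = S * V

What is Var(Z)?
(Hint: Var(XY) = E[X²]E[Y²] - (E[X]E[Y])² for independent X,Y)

Var(XY) = E[X²]E[Y²] - (E[X]E[Y])²
E[S] = 0, Var(S) = 2.25
E[V] = 0.66666667, Var(V) = 0.44444444
E[S²] = 2.25 + 0² = 2.25
E[V²] = 0.44444444 + 0.66666667² = 0.88888889
Var(Z) = 2.25*0.88888889 - (0*0.66666667)²
= 2 - 0 = 2

2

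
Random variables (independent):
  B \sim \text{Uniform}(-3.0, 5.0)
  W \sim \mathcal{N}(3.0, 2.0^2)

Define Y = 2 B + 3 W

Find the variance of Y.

For independent RVs: Var(aX + bY) = a²Var(X) + b²Var(Y)
Var(B) = 5.3333333
Var(W) = 4
Var(Y) = 2²*5.3333333 + 3²*4
= 4*5.3333333 + 9*4 = 57.333333

57.333333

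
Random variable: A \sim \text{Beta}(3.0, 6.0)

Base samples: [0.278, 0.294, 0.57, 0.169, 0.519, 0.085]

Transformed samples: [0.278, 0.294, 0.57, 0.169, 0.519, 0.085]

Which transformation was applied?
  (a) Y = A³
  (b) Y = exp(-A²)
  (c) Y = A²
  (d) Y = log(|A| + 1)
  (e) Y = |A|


Checking option (e) Y = |A|:
  A = 0.278 -> Y = 0.278 ✓
  A = 0.294 -> Y = 0.294 ✓
  A = 0.57 -> Y = 0.57 ✓
All samples match this transformation.

(e) |A|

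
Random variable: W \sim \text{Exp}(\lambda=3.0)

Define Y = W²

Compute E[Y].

Using E[X²] = Var(X) + (E[X])²:
E[W] = 0.33333333
Var(W) = 1/3.0^2 = 0.11111111
E[W²] = 0.11111111 + 0.33333333² = 0.11111111 + 0.11111111 = 0.22222222

0.22222222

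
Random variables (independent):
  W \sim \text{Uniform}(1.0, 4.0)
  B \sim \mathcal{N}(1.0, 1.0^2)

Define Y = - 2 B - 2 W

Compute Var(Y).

For independent RVs: Var(aX + bY) = a²Var(X) + b²Var(Y)
Var(W) = 0.75
Var(B) = 1
Var(Y) = (-2)²*0.75 + (-2)²*1
= 4*0.75 + 4*1 = 7

7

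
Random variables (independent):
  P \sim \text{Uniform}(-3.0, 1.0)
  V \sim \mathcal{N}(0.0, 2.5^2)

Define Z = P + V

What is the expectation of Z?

E[Z] = 1*E[P] + 1*E[V]
E[P] = -1
E[V] = 0
E[Z] = 1*(-1) + 1*0 = -1

-1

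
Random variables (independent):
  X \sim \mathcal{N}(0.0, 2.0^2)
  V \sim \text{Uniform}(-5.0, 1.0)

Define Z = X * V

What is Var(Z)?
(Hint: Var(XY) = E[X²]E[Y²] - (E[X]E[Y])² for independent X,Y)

Var(XY) = E[X²]E[Y²] - (E[X]E[Y])²
E[X] = 0, Var(X) = 4
E[V] = -2, Var(V) = 3
E[X²] = 4 + 0² = 4
E[V²] = 3 + (-2)² = 7
Var(Z) = 4*7 - (0*(-2))²
= 28 - 0 = 28

28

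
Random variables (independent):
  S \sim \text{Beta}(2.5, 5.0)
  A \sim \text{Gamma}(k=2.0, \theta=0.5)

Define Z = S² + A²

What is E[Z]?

E[Z] = E[S²] + E[A²]
E[S²] = Var(S) + E[S]² = 0.026143791 + 0.11111111 = 0.1372549
E[A²] = Var(A) + E[A]² = 0.5 + 1 = 1.5
E[Z] = 0.1372549 + 1.5 = 1.6372549

1.6372549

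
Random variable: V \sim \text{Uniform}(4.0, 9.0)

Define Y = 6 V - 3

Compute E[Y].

For Y = 6V - 3:
E[Y] = 6 * E[V] - 3
E[V] = (4 + 9)/2 = 6.5
E[Y] = 6 * 6.5 - 3 = 36

36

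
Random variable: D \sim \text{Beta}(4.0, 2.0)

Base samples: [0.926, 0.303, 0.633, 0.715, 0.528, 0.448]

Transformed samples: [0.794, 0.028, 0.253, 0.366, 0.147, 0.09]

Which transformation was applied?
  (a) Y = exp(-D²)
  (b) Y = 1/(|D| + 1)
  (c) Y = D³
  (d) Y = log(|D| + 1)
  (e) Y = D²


Checking option (c) Y = D³:
  D = 0.926 -> Y = 0.794 ✓
  D = 0.303 -> Y = 0.028 ✓
  D = 0.633 -> Y = 0.253 ✓
All samples match this transformation.

(c) D³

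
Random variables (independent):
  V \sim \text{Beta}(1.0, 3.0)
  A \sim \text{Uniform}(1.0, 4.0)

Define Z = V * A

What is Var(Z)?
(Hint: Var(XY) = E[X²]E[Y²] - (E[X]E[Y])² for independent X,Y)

Var(XY) = E[X²]E[Y²] - (E[X]E[Y])²
E[V] = 0.25, Var(V) = 0.0375
E[A] = 2.5, Var(A) = 0.75
E[V²] = 0.0375 + 0.25² = 0.1
E[A²] = 0.75 + 2.5² = 7
Var(Z) = 0.1*7 - (0.25*2.5)²
= 0.7 - 0.390625 = 0.309375

0.309375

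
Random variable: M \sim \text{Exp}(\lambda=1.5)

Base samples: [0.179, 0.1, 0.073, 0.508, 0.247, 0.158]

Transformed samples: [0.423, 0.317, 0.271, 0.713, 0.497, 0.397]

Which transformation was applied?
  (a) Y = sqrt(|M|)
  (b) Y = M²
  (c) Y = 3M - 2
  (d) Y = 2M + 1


Checking option (a) Y = sqrt(|M|):
  M = 0.179 -> Y = 0.423 ✓
  M = 0.1 -> Y = 0.317 ✓
  M = 0.073 -> Y = 0.271 ✓
All samples match this transformation.

(a) sqrt(|M|)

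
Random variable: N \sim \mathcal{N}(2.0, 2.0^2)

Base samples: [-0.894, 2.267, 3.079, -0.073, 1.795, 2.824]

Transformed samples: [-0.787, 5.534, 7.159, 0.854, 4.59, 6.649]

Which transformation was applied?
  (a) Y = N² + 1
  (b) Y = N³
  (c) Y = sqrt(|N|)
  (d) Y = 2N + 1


Checking option (d) Y = 2N + 1:
  N = -0.894 -> Y = -0.787 ✓
  N = 2.267 -> Y = 5.534 ✓
  N = 3.079 -> Y = 7.159 ✓
All samples match this transformation.

(d) 2N + 1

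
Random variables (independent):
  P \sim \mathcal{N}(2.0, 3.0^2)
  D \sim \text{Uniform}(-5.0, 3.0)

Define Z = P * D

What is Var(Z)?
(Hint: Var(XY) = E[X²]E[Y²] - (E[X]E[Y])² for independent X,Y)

Var(XY) = E[X²]E[Y²] - (E[X]E[Y])²
E[P] = 2, Var(P) = 9
E[D] = -1, Var(D) = 5.3333333
E[P²] = 9 + 2² = 13
E[D²] = 5.3333333 + (-1)² = 6.3333333
Var(Z) = 13*6.3333333 - (2*(-1))²
= 82.333333 - 4 = 78.333333

78.333333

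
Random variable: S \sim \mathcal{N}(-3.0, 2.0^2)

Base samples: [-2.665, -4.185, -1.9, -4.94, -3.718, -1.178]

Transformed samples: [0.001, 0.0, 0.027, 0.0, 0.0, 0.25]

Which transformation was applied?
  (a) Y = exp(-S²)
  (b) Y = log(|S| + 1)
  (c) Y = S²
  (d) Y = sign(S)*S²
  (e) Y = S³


Checking option (a) Y = exp(-S²):
  S = -2.665 -> Y = 0.001 ✓
  S = -4.185 -> Y = 0.0 ✓
  S = -1.9 -> Y = 0.027 ✓
All samples match this transformation.

(a) exp(-S²)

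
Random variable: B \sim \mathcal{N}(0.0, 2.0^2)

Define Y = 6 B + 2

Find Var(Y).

For Y = aB + b: Var(Y) = a² * Var(B)
Var(B) = 2.0^2 = 4
Var(Y) = 6² * 4 = 36 * 4 = 144

144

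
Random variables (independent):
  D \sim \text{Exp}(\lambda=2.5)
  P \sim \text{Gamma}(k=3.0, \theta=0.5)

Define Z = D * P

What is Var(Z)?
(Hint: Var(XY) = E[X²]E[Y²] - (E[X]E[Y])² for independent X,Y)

Var(XY) = E[X²]E[Y²] - (E[X]E[Y])²
E[D] = 0.4, Var(D) = 0.16
E[P] = 1.5, Var(P) = 0.75
E[D²] = 0.16 + 0.4² = 0.32
E[P²] = 0.75 + 1.5² = 3
Var(Z) = 0.32*3 - (0.4*1.5)²
= 0.96 - 0.36 = 0.6

0.6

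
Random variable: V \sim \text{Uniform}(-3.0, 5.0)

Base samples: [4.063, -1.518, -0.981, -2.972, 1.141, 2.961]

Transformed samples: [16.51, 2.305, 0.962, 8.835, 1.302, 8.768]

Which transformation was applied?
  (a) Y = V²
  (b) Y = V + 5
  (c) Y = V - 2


Checking option (a) Y = V²:
  V = 4.063 -> Y = 16.51 ✓
  V = -1.518 -> Y = 2.305 ✓
  V = -0.981 -> Y = 0.962 ✓
All samples match this transformation.

(a) V²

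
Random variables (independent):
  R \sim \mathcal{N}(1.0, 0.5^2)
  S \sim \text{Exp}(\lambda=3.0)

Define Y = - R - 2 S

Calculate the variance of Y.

For independent RVs: Var(aX + bY) = a²Var(X) + b²Var(Y)
Var(R) = 0.25
Var(S) = 0.11111111
Var(Y) = (-1)²*0.25 + (-2)²*0.11111111
= 1*0.25 + 4*0.11111111 = 0.69444444

0.69444444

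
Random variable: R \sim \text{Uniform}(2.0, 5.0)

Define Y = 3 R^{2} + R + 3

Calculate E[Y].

E[Y] = 3*E[R²] + 1*E[R] + 3
E[R] = 3.5
E[R²] = Var(R) + (E[R])² = 0.75 + 12.25 = 13
E[Y] = 3*13 + 1*3.5 + 3 = 45.5

45.5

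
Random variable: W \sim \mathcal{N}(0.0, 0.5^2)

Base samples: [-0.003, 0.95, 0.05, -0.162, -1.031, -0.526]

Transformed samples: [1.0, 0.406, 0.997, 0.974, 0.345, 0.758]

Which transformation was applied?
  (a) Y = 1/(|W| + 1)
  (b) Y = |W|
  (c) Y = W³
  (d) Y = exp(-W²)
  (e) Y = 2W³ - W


Checking option (d) Y = exp(-W²):
  W = -0.003 -> Y = 1.0 ✓
  W = 0.95 -> Y = 0.406 ✓
  W = 0.05 -> Y = 0.997 ✓
All samples match this transformation.

(d) exp(-W²)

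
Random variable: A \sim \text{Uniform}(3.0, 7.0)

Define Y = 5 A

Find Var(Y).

For Y = aA + b: Var(Y) = a² * Var(A)
Var(A) = (7 - 3)^2/12 = 1.3333333
Var(Y) = 5² * 1.3333333 = 25 * 1.3333333 = 33.333333

33.333333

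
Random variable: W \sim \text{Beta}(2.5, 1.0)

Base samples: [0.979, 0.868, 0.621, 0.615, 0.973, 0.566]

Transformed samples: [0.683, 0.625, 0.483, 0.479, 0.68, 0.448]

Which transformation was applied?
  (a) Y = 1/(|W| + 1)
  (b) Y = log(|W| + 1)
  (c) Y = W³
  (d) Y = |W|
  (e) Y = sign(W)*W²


Checking option (b) Y = log(|W| + 1):
  W = 0.979 -> Y = 0.683 ✓
  W = 0.868 -> Y = 0.625 ✓
  W = 0.621 -> Y = 0.483 ✓
All samples match this transformation.

(b) log(|W| + 1)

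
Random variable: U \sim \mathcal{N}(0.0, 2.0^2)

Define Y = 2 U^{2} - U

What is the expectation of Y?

E[Y] = 2*E[U²] - 1*E[U]
E[U] = 0
E[U²] = Var(U) + (E[U])² = 4 + 0 = 4
E[Y] = 2*4 - 1*0 = 8

8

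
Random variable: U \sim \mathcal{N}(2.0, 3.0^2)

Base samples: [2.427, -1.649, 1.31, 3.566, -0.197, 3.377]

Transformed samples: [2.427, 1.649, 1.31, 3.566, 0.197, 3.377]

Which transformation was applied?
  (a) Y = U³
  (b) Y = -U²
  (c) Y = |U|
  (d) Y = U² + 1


Checking option (c) Y = |U|:
  U = 2.427 -> Y = 2.427 ✓
  U = -1.649 -> Y = 1.649 ✓
  U = 1.31 -> Y = 1.31 ✓
All samples match this transformation.

(c) |U|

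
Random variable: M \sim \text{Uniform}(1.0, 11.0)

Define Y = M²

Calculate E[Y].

Using E[X²] = Var(X) + (E[X])²:
E[M] = 6
Var(M) = (11 - 1)^2/12 = 8.3333333
E[M²] = 8.3333333 + 6² = 8.3333333 + 36 = 44.333333

44.333333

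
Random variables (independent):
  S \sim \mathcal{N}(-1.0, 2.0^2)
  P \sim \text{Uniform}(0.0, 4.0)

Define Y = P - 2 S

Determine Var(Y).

For independent RVs: Var(aX + bY) = a²Var(X) + b²Var(Y)
Var(S) = 4
Var(P) = 1.3333333
Var(Y) = (-2)²*4 + 1²*1.3333333
= 4*4 + 1*1.3333333 = 17.333333

17.333333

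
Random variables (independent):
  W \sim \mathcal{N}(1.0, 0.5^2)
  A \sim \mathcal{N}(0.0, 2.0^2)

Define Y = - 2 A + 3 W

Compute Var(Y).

For independent RVs: Var(aX + bY) = a²Var(X) + b²Var(Y)
Var(W) = 0.25
Var(A) = 4
Var(Y) = 3²*0.25 + (-2)²*4
= 9*0.25 + 4*4 = 18.25

18.25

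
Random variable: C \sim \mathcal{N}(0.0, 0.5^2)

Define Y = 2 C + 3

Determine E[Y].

For Y = 2C + 3:
E[Y] = 2 * E[C] + 3
E[C] = 0.0 = 0
E[Y] = 2 * 0 + 3 = 3

3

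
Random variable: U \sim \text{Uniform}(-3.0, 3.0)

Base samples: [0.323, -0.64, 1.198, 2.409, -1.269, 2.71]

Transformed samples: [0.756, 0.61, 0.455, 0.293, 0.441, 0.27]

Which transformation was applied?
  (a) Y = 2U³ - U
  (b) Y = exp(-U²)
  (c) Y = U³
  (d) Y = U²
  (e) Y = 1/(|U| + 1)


Checking option (e) Y = 1/(|U| + 1):
  U = 0.323 -> Y = 0.756 ✓
  U = -0.64 -> Y = 0.61 ✓
  U = 1.198 -> Y = 0.455 ✓
All samples match this transformation.

(e) 1/(|U| + 1)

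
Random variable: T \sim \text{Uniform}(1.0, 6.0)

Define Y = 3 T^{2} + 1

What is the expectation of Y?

E[Y] = 3*E[T²] + 1
E[T] = 3.5
E[T²] = Var(T) + (E[T])² = 2.0833333 + 12.25 = 14.333333
E[Y] = 3*14.333333 + 1 = 44

44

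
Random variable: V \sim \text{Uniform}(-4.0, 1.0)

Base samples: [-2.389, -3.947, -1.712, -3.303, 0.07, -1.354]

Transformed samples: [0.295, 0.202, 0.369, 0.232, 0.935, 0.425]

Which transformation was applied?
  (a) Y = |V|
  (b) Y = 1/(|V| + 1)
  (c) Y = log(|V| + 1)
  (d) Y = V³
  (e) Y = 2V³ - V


Checking option (b) Y = 1/(|V| + 1):
  V = -2.389 -> Y = 0.295 ✓
  V = -3.947 -> Y = 0.202 ✓
  V = -1.712 -> Y = 0.369 ✓
All samples match this transformation.

(b) 1/(|V| + 1)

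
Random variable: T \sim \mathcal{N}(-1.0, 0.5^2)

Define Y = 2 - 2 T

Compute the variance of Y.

For Y = aT + b: Var(Y) = a² * Var(T)
Var(T) = 0.5^2 = 0.25
Var(Y) = (-2)² * 0.25 = 4 * 0.25 = 1

1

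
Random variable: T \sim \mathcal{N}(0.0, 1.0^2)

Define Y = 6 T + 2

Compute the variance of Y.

For Y = aT + b: Var(Y) = a² * Var(T)
Var(T) = 1.0^2 = 1
Var(Y) = 6² * 1 = 36 * 1 = 36

36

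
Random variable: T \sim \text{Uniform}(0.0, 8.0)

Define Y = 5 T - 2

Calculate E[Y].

For Y = 5T - 2:
E[Y] = 5 * E[T] - 2
E[T] = (0 + 8)/2 = 4
E[Y] = 5 * 4 - 2 = 18

18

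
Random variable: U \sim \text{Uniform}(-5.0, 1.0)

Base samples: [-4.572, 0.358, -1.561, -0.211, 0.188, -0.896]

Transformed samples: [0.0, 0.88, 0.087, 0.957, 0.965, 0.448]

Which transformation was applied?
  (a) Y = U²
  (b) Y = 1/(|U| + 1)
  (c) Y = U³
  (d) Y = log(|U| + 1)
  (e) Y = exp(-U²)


Checking option (e) Y = exp(-U²):
  U = -4.572 -> Y = 0.0 ✓
  U = 0.358 -> Y = 0.88 ✓
  U = -1.561 -> Y = 0.087 ✓
All samples match this transformation.

(e) exp(-U²)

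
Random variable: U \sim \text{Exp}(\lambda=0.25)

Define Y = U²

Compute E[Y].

Using E[X²] = Var(X) + (E[X])²:
E[U] = 4
Var(U) = 1/0.25^2 = 16
E[U²] = 16 + 4² = 16 + 16 = 32

32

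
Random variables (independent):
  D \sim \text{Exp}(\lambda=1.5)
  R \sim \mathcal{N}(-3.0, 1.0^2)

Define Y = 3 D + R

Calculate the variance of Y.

For independent RVs: Var(aX + bY) = a²Var(X) + b²Var(Y)
Var(D) = 0.44444444
Var(R) = 1
Var(Y) = 3²*0.44444444 + 1²*1
= 9*0.44444444 + 1*1 = 5

5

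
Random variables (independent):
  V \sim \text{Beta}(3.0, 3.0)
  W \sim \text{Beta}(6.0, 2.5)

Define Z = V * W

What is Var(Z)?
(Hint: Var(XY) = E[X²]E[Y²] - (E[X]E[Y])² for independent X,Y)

Var(XY) = E[X²]E[Y²] - (E[X]E[Y])²
E[V] = 0.5, Var(V) = 0.035714286
E[W] = 0.70588235, Var(W) = 0.021853943
E[V²] = 0.035714286 + 0.5² = 0.28571429
E[W²] = 0.021853943 + 0.70588235² = 0.52012384
Var(Z) = 0.28571429*0.52012384 - (0.5*0.70588235)²
= 0.14860681 - 0.12456747 = 0.024039337

0.024039337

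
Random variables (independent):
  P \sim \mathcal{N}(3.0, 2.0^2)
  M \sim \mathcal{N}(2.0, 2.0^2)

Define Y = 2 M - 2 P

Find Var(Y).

For independent RVs: Var(aX + bY) = a²Var(X) + b²Var(Y)
Var(P) = 4
Var(M) = 4
Var(Y) = (-2)²*4 + 2²*4
= 4*4 + 4*4 = 32

32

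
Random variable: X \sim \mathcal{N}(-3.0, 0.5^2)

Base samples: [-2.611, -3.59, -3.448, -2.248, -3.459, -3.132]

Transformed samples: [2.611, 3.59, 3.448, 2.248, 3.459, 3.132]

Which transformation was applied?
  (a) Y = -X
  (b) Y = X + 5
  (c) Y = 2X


Checking option (a) Y = -X:
  X = -2.611 -> Y = 2.611 ✓
  X = -3.59 -> Y = 3.59 ✓
  X = -3.448 -> Y = 3.448 ✓
All samples match this transformation.

(a) -X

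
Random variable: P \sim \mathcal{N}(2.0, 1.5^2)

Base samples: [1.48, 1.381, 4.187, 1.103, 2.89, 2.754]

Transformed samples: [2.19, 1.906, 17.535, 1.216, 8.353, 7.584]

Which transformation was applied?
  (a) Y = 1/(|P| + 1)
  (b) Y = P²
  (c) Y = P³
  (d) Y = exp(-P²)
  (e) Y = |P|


Checking option (b) Y = P²:
  P = 1.48 -> Y = 2.19 ✓
  P = 1.381 -> Y = 1.906 ✓
  P = 4.187 -> Y = 17.535 ✓
All samples match this transformation.

(b) P²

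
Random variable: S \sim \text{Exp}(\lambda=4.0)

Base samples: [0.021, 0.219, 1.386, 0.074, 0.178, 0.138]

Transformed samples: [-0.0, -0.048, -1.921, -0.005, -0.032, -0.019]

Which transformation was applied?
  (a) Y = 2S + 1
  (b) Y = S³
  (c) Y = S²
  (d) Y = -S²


Checking option (d) Y = -S²:
  S = 0.021 -> Y = -0.0 ✓
  S = 0.219 -> Y = -0.048 ✓
  S = 1.386 -> Y = -1.921 ✓
All samples match this transformation.

(d) -S²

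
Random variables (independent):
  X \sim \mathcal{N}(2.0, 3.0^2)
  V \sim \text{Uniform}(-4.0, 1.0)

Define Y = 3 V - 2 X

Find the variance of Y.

For independent RVs: Var(aX + bY) = a²Var(X) + b²Var(Y)
Var(X) = 9
Var(V) = 2.0833333
Var(Y) = (-2)²*9 + 3²*2.0833333
= 4*9 + 9*2.0833333 = 54.75

54.75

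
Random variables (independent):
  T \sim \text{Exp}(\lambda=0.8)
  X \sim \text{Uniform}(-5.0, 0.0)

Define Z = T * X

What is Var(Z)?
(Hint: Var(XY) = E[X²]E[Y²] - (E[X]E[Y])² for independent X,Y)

Var(XY) = E[X²]E[Y²] - (E[X]E[Y])²
E[T] = 1.25, Var(T) = 1.5625
E[X] = -2.5, Var(X) = 2.0833333
E[T²] = 1.5625 + 1.25² = 3.125
E[X²] = 2.0833333 + (-2.5)² = 8.3333333
Var(Z) = 3.125*8.3333333 - (1.25*(-2.5))²
= 26.041667 - 9.765625 = 16.276042

16.276042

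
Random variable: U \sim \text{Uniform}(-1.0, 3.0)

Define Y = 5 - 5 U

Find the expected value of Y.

For Y = -5U + 5:
E[Y] = -5 * E[U] + 5
E[U] = (-1 + 3)/2 = 1
E[Y] = -5 * 1 + 5 = 0

0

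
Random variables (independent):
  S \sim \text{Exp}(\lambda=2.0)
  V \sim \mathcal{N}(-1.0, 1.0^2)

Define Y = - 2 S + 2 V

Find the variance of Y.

For independent RVs: Var(aX + bY) = a²Var(X) + b²Var(Y)
Var(S) = 0.25
Var(V) = 1
Var(Y) = (-2)²*0.25 + 2²*1
= 4*0.25 + 4*1 = 5

5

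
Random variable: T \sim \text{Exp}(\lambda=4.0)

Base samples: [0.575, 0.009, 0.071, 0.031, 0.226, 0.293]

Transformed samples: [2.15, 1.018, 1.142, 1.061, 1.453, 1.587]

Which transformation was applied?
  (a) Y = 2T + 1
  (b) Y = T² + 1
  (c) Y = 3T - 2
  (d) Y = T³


Checking option (a) Y = 2T + 1:
  T = 0.575 -> Y = 2.15 ✓
  T = 0.009 -> Y = 1.018 ✓
  T = 0.071 -> Y = 1.142 ✓
All samples match this transformation.

(a) 2T + 1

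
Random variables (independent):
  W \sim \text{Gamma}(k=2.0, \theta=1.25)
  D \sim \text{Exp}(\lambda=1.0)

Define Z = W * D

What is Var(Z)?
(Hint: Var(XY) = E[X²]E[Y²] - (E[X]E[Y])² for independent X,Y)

Var(XY) = E[X²]E[Y²] - (E[X]E[Y])²
E[W] = 2.5, Var(W) = 3.125
E[D] = 1, Var(D) = 1
E[W²] = 3.125 + 2.5² = 9.375
E[D²] = 1 + 1² = 2
Var(Z) = 9.375*2 - (2.5*1)²
= 18.75 - 6.25 = 12.5

12.5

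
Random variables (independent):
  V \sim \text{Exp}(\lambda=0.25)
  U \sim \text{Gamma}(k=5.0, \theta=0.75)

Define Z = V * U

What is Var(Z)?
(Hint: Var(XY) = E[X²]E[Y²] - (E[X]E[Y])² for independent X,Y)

Var(XY) = E[X²]E[Y²] - (E[X]E[Y])²
E[V] = 4, Var(V) = 16
E[U] = 3.75, Var(U) = 2.8125
E[V²] = 16 + 4² = 32
E[U²] = 2.8125 + 3.75² = 16.875
Var(Z) = 32*16.875 - (4*3.75)²
= 540 - 225 = 315

315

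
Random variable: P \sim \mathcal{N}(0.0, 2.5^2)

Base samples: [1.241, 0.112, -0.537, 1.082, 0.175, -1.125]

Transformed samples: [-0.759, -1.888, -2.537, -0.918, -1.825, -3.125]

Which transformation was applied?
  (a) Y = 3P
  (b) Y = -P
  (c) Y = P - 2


Checking option (c) Y = P - 2:
  P = 1.241 -> Y = -0.759 ✓
  P = 0.112 -> Y = -1.888 ✓
  P = -0.537 -> Y = -2.537 ✓
All samples match this transformation.

(c) P - 2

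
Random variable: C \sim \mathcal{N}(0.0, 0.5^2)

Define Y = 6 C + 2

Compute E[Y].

For Y = 6C + 2:
E[Y] = 6 * E[C] + 2
E[C] = 0.0 = 0
E[Y] = 6 * 0 + 2 = 2

2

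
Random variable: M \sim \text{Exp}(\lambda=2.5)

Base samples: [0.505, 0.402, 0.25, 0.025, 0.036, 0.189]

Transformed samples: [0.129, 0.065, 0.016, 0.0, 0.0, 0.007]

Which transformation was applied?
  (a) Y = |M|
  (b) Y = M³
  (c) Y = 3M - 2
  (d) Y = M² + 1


Checking option (b) Y = M³:
  M = 0.505 -> Y = 0.129 ✓
  M = 0.402 -> Y = 0.065 ✓
  M = 0.25 -> Y = 0.016 ✓
All samples match this transformation.

(b) M³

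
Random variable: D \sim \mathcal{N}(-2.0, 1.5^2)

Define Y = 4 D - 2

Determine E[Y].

For Y = 4D - 2:
E[Y] = 4 * E[D] - 2
E[D] = -2.0 = -2
E[Y] = 4 * (-2) - 2 = -10

-10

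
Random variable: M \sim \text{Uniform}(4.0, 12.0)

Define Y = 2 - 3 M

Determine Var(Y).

For Y = aM + b: Var(Y) = a² * Var(M)
Var(M) = (12 - 4)^2/12 = 5.3333333
Var(Y) = (-3)² * 5.3333333 = 9 * 5.3333333 = 48

48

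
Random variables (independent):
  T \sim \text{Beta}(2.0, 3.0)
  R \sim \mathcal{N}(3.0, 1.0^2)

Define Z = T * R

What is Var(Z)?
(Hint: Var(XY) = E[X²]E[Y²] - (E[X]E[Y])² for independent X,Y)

Var(XY) = E[X²]E[Y²] - (E[X]E[Y])²
E[T] = 0.4, Var(T) = 0.04
E[R] = 3, Var(R) = 1
E[T²] = 0.04 + 0.4² = 0.2
E[R²] = 1 + 3² = 10
Var(Z) = 0.2*10 - (0.4*3)²
= 2 - 1.44 = 0.56

0.56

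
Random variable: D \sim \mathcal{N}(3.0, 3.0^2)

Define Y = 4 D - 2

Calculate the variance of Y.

For Y = aD + b: Var(Y) = a² * Var(D)
Var(D) = 3.0^2 = 9
Var(Y) = 4² * 9 = 16 * 9 = 144

144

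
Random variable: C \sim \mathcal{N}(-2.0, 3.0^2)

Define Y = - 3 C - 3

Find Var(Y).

For Y = aC + b: Var(Y) = a² * Var(C)
Var(C) = 3.0^2 = 9
Var(Y) = (-3)² * 9 = 9 * 9 = 81

81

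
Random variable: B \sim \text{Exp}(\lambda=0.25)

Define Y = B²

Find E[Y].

Using E[X²] = Var(X) + (E[X])²:
E[B] = 4
Var(B) = 1/0.25^2 = 16
E[B²] = 16 + 4² = 16 + 16 = 32

32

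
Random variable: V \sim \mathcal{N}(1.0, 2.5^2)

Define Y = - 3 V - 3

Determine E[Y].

For Y = -3V - 3:
E[Y] = -3 * E[V] - 3
E[V] = 1.0 = 1
E[Y] = -3 * 1 - 3 = -6

-6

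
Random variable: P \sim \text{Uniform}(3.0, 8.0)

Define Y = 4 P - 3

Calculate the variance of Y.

For Y = aP + b: Var(Y) = a² * Var(P)
Var(P) = (8 - 3)^2/12 = 2.0833333
Var(Y) = 4² * 2.0833333 = 16 * 2.0833333 = 33.333333

33.333333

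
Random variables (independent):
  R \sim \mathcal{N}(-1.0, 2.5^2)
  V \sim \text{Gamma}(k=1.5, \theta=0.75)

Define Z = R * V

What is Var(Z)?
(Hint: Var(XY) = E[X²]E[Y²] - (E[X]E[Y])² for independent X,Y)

Var(XY) = E[X²]E[Y²] - (E[X]E[Y])²
E[R] = -1, Var(R) = 6.25
E[V] = 1.125, Var(V) = 0.84375
E[R²] = 6.25 + (-1)² = 7.25
E[V²] = 0.84375 + 1.125² = 2.109375
Var(Z) = 7.25*2.109375 - (-1*1.125)²
= 15.292969 - 1.265625 = 14.027344

14.027344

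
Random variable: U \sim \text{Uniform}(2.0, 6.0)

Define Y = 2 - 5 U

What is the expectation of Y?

For Y = -5U + 2:
E[Y] = -5 * E[U] + 2
E[U] = (2 + 6)/2 = 4
E[Y] = -5 * 4 + 2 = -18

-18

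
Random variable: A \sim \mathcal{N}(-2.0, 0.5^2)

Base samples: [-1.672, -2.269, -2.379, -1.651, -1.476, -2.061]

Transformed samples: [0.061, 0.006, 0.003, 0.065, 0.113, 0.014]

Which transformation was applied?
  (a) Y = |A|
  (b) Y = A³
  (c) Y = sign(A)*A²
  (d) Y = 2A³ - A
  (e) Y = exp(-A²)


Checking option (e) Y = exp(-A²):
  A = -1.672 -> Y = 0.061 ✓
  A = -2.269 -> Y = 0.006 ✓
  A = -2.379 -> Y = 0.003 ✓
All samples match this transformation.

(e) exp(-A²)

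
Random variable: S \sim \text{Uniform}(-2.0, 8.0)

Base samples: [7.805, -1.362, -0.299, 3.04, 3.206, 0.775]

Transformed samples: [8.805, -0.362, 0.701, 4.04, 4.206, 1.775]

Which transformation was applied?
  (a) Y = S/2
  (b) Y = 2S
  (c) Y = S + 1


Checking option (c) Y = S + 1:
  S = 7.805 -> Y = 8.805 ✓
  S = -1.362 -> Y = -0.362 ✓
  S = -0.299 -> Y = 0.701 ✓
All samples match this transformation.

(c) S + 1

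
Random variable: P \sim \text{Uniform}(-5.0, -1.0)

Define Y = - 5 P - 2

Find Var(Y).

For Y = aP + b: Var(Y) = a² * Var(P)
Var(P) = (-1 + 5)^2/12 = 1.3333333
Var(Y) = (-5)² * 1.3333333 = 25 * 1.3333333 = 33.333333

33.333333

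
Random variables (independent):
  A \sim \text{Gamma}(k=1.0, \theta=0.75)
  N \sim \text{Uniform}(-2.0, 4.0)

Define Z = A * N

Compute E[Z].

For independent RVs: E[XY] = E[X]*E[Y]
E[A] = 0.75
E[N] = 1
E[Z] = 0.75 * 1 = 0.75

0.75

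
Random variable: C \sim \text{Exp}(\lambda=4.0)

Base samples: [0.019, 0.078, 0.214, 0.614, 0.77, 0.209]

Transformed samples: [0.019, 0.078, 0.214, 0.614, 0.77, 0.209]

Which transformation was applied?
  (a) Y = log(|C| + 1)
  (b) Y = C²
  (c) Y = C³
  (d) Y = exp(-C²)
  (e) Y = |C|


Checking option (e) Y = |C|:
  C = 0.019 -> Y = 0.019 ✓
  C = 0.078 -> Y = 0.078 ✓
  C = 0.214 -> Y = 0.214 ✓
All samples match this transformation.

(e) |C|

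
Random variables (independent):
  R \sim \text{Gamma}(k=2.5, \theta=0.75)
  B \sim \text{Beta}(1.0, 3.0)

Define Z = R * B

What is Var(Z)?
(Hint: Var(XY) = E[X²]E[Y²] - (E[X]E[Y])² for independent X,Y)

Var(XY) = E[X²]E[Y²] - (E[X]E[Y])²
E[R] = 1.875, Var(R) = 1.40625
E[B] = 0.25, Var(B) = 0.0375
E[R²] = 1.40625 + 1.875² = 4.921875
E[B²] = 0.0375 + 0.25² = 0.1
Var(Z) = 4.921875*0.1 - (1.875*0.25)²
= 0.4921875 - 0.21972656 = 0.27246094

0.27246094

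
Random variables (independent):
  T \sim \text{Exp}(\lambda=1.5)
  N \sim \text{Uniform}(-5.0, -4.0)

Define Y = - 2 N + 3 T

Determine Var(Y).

For independent RVs: Var(aX + bY) = a²Var(X) + b²Var(Y)
Var(T) = 0.44444444
Var(N) = 0.083333333
Var(Y) = 3²*0.44444444 + (-2)²*0.083333333
= 9*0.44444444 + 4*0.083333333 = 4.3333333

4.3333333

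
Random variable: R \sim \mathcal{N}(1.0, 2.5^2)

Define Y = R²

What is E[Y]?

E[R²] = Var(R) + (E[R])² = 6.25 + 1 = 7.25

7.25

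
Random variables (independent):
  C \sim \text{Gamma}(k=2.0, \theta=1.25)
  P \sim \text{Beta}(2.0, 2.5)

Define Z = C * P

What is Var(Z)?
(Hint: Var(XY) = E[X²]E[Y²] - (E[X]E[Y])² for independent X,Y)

Var(XY) = E[X²]E[Y²] - (E[X]E[Y])²
E[C] = 2.5, Var(C) = 3.125
E[P] = 0.44444444, Var(P) = 0.044893378
E[C²] = 3.125 + 2.5² = 9.375
E[P²] = 0.044893378 + 0.44444444² = 0.24242424
Var(Z) = 9.375*0.24242424 - (2.5*0.44444444)²
= 2.2727273 - 1.2345679 = 1.0381594

1.0381594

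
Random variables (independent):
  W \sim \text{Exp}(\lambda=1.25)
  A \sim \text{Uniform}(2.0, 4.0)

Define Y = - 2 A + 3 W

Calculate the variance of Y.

For independent RVs: Var(aX + bY) = a²Var(X) + b²Var(Y)
Var(W) = 0.64
Var(A) = 0.33333333
Var(Y) = 3²*0.64 + (-2)²*0.33333333
= 9*0.64 + 4*0.33333333 = 7.0933333

7.0933333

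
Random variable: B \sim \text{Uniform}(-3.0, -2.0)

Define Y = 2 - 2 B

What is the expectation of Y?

For Y = -2B + 2:
E[Y] = -2 * E[B] + 2
E[B] = (-3 - 2)/2 = -2.5
E[Y] = -2 * (-2.5) + 2 = 7

7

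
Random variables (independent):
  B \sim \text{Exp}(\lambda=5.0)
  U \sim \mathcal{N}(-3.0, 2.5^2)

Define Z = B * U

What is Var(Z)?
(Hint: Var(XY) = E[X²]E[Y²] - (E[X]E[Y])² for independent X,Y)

Var(XY) = E[X²]E[Y²] - (E[X]E[Y])²
E[B] = 0.2, Var(B) = 0.04
E[U] = -3, Var(U) = 6.25
E[B²] = 0.04 + 0.2² = 0.08
E[U²] = 6.25 + (-3)² = 15.25
Var(Z) = 0.08*15.25 - (0.2*(-3))²
= 1.22 - 0.36 = 0.86

0.86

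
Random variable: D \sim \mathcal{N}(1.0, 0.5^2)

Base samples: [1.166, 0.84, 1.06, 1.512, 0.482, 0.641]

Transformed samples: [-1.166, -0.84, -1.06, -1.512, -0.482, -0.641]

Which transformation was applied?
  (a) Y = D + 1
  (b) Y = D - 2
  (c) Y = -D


Checking option (c) Y = -D:
  D = 1.166 -> Y = -1.166 ✓
  D = 0.84 -> Y = -0.84 ✓
  D = 1.06 -> Y = -1.06 ✓
All samples match this transformation.

(c) -D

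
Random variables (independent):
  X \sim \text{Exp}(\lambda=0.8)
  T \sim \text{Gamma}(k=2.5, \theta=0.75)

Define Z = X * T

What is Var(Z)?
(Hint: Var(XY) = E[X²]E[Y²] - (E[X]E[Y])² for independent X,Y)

Var(XY) = E[X²]E[Y²] - (E[X]E[Y])²
E[X] = 1.25, Var(X) = 1.5625
E[T] = 1.875, Var(T) = 1.40625
E[X²] = 1.5625 + 1.25² = 3.125
E[T²] = 1.40625 + 1.875² = 4.921875
Var(Z) = 3.125*4.921875 - (1.25*1.875)²
= 15.380859 - 5.4931641 = 9.8876953

9.8876953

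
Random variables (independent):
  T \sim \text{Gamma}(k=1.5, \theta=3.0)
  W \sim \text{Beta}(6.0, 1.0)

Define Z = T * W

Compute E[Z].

For independent RVs: E[XY] = E[X]*E[Y]
E[T] = 4.5
E[W] = 0.85714286
E[Z] = 4.5 * 0.85714286 = 3.8571429

3.8571429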